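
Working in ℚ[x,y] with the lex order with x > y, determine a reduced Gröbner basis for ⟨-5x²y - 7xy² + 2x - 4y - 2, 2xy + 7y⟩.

G = {x + 49/4y² - 261/8y - 1, y³ - 261/98y² - 18/49y}

This is the nonlinear analogue of row-reducing a linear system.

f_1 = -5x²y - 7xy² + 2x - 4y - 2, LT = x²y.
f_2 = 2xy + 7y, LT = xy.

S(f_1,f_2): lcm = x²y. S = 7/5xy² - 7/2xy - ⅖x + ⅘y + ⅖.
  leading term xy²: subtract (7/10y)·f_2 from 7/5xy² - 7/2xy - ⅖x + ⅘y + ⅖ → -7/2xy - ⅖x - 49/10y² + ⅘y + ⅖
  leading term xy: subtract (-7/4)·f_2 from -7/2xy - ⅖x - 49/10y² + ⅘y + ⅖ → -⅖x - 49/10y² + 261/20y + ⅖
  leading term x: no divisor's leading term divides it; move -⅖x to the remainder.
  leading term y²: no divisor's leading term divides it; move -49/10y² to the remainder.
  leading term y: no divisor's leading term divides it; move 261/20y to the remainder.
  leading term 1: no divisor's leading term divides it; move ⅖ to the remainder.
  remainder -⅖x - 49/10y² + 261/20y + ⅖ ≠ 0; add g_3 = -⅖x - 49/10y² + 261/20y + ⅖ to the basis.

S(f_1,g_3): lcm = x²y. S = -49/4xy³ + 1361/40xy² + xy - ⅖x + ⅘y + ⅖.
  leading term xy³: subtract (-49/8y²)·f_2 from -49/4xy³ + 1361/40xy² + xy - ⅖x + ⅘y + ⅖ → 1361/40xy² + xy - ⅖x + 343/8y³ + ⅘y + ⅖
  leading term xy²: subtract (1361/80y)·f_2 from 1361/40xy² + xy - ⅖x + 343/8y³ + ⅘y + ⅖ → xy - ⅖x + 343/8y³ - 9527/80y² + ⅘y + ⅖
  leading term xy: subtract (½)·f_2 from xy - ⅖x + 343/8y³ - 9527/80y² + ⅘y + ⅖ → -⅖x + 343/8y³ - 9527/80y² - 27/10y + ⅖
  leading term x: subtract (1)·g_3 from -⅖x + 343/8y³ - 9527/80y² - 27/10y + ⅖ → 343/8y³ - 1827/16y² - 63/4y
  leading term y³: no divisor's leading term divides it; move 343/8y³ to the remainder.
  leading term y²: no divisor's leading term divides it; move -1827/16y² to the remainder.
  leading term y: no divisor's leading term divides it; move -63/4y to the remainder.
  remainder 343/8y³ - 1827/16y² - 63/4y ≠ 0; add g_4 = 343/8y³ - 1827/16y² - 63/4y to the basis.

The other S-polynomials (S(f_2,g_3), S(f_1,g_4), S(f_2,g_4), S(g_3,g_4)) all reduce to 0 modulo the current basis, so we have a Gröbner basis.
Inter-reduce: drop elements whose leading term is divisible by another's, tail-reduce, and make monic.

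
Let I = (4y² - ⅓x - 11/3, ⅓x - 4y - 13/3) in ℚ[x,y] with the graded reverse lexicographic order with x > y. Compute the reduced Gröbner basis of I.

G = {y² - y - 2, x - 12y - 13}

f_1 = 4y² - ⅓x - 11/3, LT = y².
f_2 = ⅓x - 4y - 13/3, LT = x.

The S-polynomials (S(f_1,f_2)) all reduce to 0 modulo the current basis, so we have a Gröbner basis.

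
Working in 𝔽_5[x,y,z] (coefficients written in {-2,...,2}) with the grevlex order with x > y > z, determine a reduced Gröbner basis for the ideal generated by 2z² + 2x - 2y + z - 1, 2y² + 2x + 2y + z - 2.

f_1 = 2z² + 2x - 2y + z - 1, LT = z².
f_2 = 2y² + 2x + 2y + z - 2, LT = y².

S(f_1,f_2): leading monomials are coprime, so the S-polynomial reduces to 0 (Buchberger's first criterion).
Every S-polynomial of the final basis reduces to 0, so we have a Gröbner basis.

G = {y² + x + y - 2z - 1, z² + x - y - 2z + 2}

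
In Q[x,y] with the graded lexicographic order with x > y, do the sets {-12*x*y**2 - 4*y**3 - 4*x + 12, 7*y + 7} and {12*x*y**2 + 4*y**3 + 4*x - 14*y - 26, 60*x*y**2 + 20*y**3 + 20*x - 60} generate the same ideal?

Yes, the ideals are equal.

For a fixed monomial order, each ideal has a unique reduced Gröbner basis; comparing bases decides equality.
Buchberger on the first generating set:
f_1 = -12*x*y**2 - 4*y**3 - 4*x + 12, LT = x*y**2.
f_2 = 7*y + 7, LT = y.

S(f_1,f_2): lcm = x*y**2. S = 1/3*y**3 - x*y + 1/3*x - 1.
  leading term y**3: subtract (1/21*y**2)·f_2 from 1/3*y**3 - x*y + 1/3*x - 1 → -x*y - 1/3*y**2 + 1/3*x - 1
  leading term x*y: subtract (-1/7*x)·f_2 from -x*y - 1/3*y**2 + 1/3*x - 1 → -1/3*y**2 + 4/3*x - 1
  leading term y**2: subtract (-1/21*y)·f_2 from -1/3*y**2 + 4/3*x - 1 → 4/3*x + 1/3*y - 1
  leading term x: no divisor's leading term divides it; move 4/3*x to the remainder.
  leading term y: subtract (1/21)·f_2 from 1/3*y - 1 → -4/3
  leading term 1: no divisor's leading term divides it; move -4/3 to the remainder.
  remainder 4/3*x - 4/3 ≠ 0; add g_3 = 4/3*x - 4/3 to the basis.

The other S-polynomials (S(f_1,g_3), S(f_2,g_3)) all reduce to 0 modulo the current basis, so we have a Gröbner basis.
Inter-reduce: drop elements whose leading term is divisible by another's, tail-reduce, and make monic.
Reduced Gröbner basis: {x - 1, y + 1}.

Buchberger on the second generating set:
h_1 = 12*x*y**2 + 4*y**3 + 4*x - 14*y - 26, LT = x*y**2.
h_2 = 60*x*y**2 + 20*y**3 + 20*x - 60, LT = x*y**2.

S(h_1,h_2): lcm = x*y**2. S = -7/6*y - 7/6.
  leading term y: no divisor's leading term divides it; move -7/6*y to the remainder.
  leading term 1: no divisor's leading term divides it; move -7/6 to the remainder.
  remainder -7/6*y - 7/6 ≠ 0; add k_3 = -7/6*y - 7/6 to the basis.

S(h_1,k_3): lcm = x*y**2. S = 1/3*y**3 - x*y + 1/3*x - 7/6*y - 13/6.
  leading term y**3: subtract (-2/7*y**2)·k_3 from 1/3*y**3 - x*y + 1/3*x - 7/6*y - 13/6 → -x*y - 1/3*y**2 + 1/3*x - 7/6*y - 13/6
  leading term x*y: subtract (6/7*x)·k_3 from -x*y - 1/3*y**2 + 1/3*x - 7/6*y - 13/6 → -1/3*y**2 + 4/3*x - 7/6*y - 13/6
  leading term y**2: subtract (2/7*y)·k_3 from -1/3*y**2 + 4/3*x - 7/6*y - 13/6 → 4/3*x - 5/6*y - 13/6
  leading term x: no divisor's leading term divides it; move 4/3*x to the remainder.
  leading term y: subtract (5/7)·k_3 from -5/6*y - 13/6 → -4/3
  leading term 1: no divisor's leading term divides it; move -4/3 to the remainder.
  remainder 4/3*x - 4/3 ≠ 0; add k_4 = 4/3*x - 4/3 to the basis.

The other S-polynomials (S(h_2,k_3), S(h_1,k_4), S(h_2,k_4), S(k_3,k_4)) all reduce to 0 modulo the current basis, so we have a Gröbner basis.
Inter-reduce: drop elements whose leading term is divisible by another's, tail-reduce, and make monic.
Reduced Gröbner basis: {x - 1, y + 1}.

Same reduced basis, so the two generating sets span the same ideal.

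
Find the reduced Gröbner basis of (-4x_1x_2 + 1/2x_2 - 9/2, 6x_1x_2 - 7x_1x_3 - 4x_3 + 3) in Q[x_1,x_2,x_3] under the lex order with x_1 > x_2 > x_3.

G = {x_1x_2 - 1/8x_2 + 9/8, x_1x_3 - 3/28x_2 + 4/7x_3 + 15/28, x_2^2 - 13/2x_2x_3 - 5x_2 + 21/2x_3}

f_1 = -4x_1x_2 + 1/2x_2 - 9/2, LT = x_1x_2.
f_2 = 6x_1x_2 - 7x_1x_3 - 4x_3 + 3, LT = x_1x_2.

S(f_1,f_2): lcm = x_1x_2. S = 7/6x_1x_3 - 1/8x_2 + 2/3x_3 + 5/8.
  reduce S modulo (f_1, f_2):
  remainder 7/6x_1x_3 - 1/8x_2 + 2/3x_3 + 5/8 ≠ 0; add g_3 = 7/6x_1x_3 - 1/8x_2 + 2/3x_3 + 5/8 to the basis.

S(f_1,g_3): lcm = x_1x_2x_3. S = 3/28x_2^2 - 39/56x_2x_3 - 15/28x_2 + 9/8x_3.
  reduce S modulo (f_1, f_2, g_3):
  remainder 3/28x_2^2 - 39/56x_2x_3 - 15/28x_2 + 9/8x_3 ≠ 0; add g_4 = 3/28x_2^2 - 39/56x_2x_3 - 15/28x_2 + 9/8x_3 to the basis.

The other S-polynomials (S(f_2,g_3), S(f_1,g_4), S(f_2,g_4), S(g_3,g_4)) all reduce to 0 modulo the current basis, so we have a Gröbner basis.
Inter-reduce: drop elements whose leading term is divisible by another's, tail-reduce, and make monic.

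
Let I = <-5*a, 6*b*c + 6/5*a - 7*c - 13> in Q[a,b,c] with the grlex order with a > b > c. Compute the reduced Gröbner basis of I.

G = {b*c - 7/6*c - 13/6, a}

f_1 = -5*a, LT = a.
f_2 = 6*b*c + 6/5*a - 7*c - 13, LT = b*c.

The S-polynomials (S(f_1,f_2)) all reduce to 0 modulo the current basis, so we have a Gröbner basis.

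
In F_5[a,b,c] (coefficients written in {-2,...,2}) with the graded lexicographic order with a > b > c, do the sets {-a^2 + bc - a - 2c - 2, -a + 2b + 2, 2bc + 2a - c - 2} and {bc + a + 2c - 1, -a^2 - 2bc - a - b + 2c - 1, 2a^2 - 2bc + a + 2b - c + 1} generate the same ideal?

No, the ideals differ.

Two ideals are equal iff their reduced Gröbner bases coincide (the reduced basis is unique for a fixed ordering).
Buchberger on the first generating set:
f_1 = -a^2 + bc - a - 2c - 2, LT = a^2.
f_2 = -a + 2b + 2, LT = a.
f_3 = 2bc + 2a - c - 2, LT = bc.

S(f_1,f_2): lcm = a^2. S = 2ab - bc - 2a + 2c + 2.
  leading term ab: subtract (-2b)·f_2 from 2ab - bc - 2a + 2c + 2 → -b^2 - bc - 2a - b + 2c + 2
  leading term b^2: no divisor's leading term divides it; move -b^2 to the remainder.
  leading term bc: subtract (2)·f_3 from -bc - 2a - b + 2c + 2 → -a - b - c + 1
  leading term a: subtract (1)·f_2 from -a - b - c + 1 → 2b - c - 1
  leading term b: no divisor's leading term divides it; move 2b to the remainder.
  leading term c: no divisor's leading term divides it; move -c to the remainder.
  leading term 1: no divisor's leading term divides it; move -1 to the remainder.
  remainder -b^2 + 2b - c - 1 ≠ 0; add g_4 = -b^2 + 2b - c - 1 to the basis.

S(f_3,g_4): lcm = b^2c. S = ab - bc - c^2 - b - c.
  leading term ab: subtract (-b)·f_2 from ab - bc - c^2 - b - c → 2b^2 - bc - c^2 + b - c
  leading term b^2: subtract (-2)·g_4 from 2b^2 - bc - c^2 + b - c → -bc - c^2 + 2c - 2
  leading term bc: subtract (2)·f_3 from -bc - c^2 + 2c - 2 → -c^2 + a - c + 2
  leading term c^2: no divisor's leading term divides it; move -c^2 to the remainder.
  leading term a: subtract (-1)·f_2 from a - c + 2 → 2b - c - 1
  leading term b: no divisor's leading term divides it; move 2b to the remainder.
  leading term c: no divisor's leading term divides it; move -c to the remainder.
  leading term 1: no divisor's leading term divides it; move -1 to the remainder.
  remainder -c^2 + 2b - c - 1 ≠ 0; add g_5 = -c^2 + 2b - c - 1 to the basis.

The other S-polynomials (S(f_1,f_3), S(f_2,f_3), S(f_1,g_4), S(f_2,g_4), S(f_1,g_5), S(f_2,g_5), S(f_3,g_5), S(g_4,g_5)) all reduce to 0 modulo the current basis, so we have a Gröbner basis.
Inter-reduce: drop elements whose leading term is divisible by another's, tail-reduce, and make monic.
Reduced Gröbner basis: {b^2 - 2b + c + 1, bc + 2b + 2c + 1, c^2 - 2b + c + 1, a - 2b - 2}.

Buchberger on the second generating set:
h_1 = bc + a + 2c - 1, LT = bc.
h_2 = -a^2 - 2bc - a - b + 2c - 1, LT = a^2.
h_3 = 2a^2 - 2bc + a + 2b - c + 1, LT = a^2.

S(h_2,h_3): lcm = a^2. S = -2bc - 2a + c - 2.
  leading term bc: subtract (-2)·h_1 from -2bc - 2a + c - 2 → 1
  leading term 1: no divisor's leading term divides it; move 1 to the remainder.
  remainder 1 ≠ 0; add k_4 = 1 to the basis.

The other S-polynomials (S(h_1,h_2), S(h_1,h_3), S(h_1,k_4), S(h_2,k_4), S(h_3,k_4)) all reduce to 0 modulo the current basis, so we have a Gröbner basis.
Inter-reduce: drop elements whose leading term is divisible by another's, tail-reduce, and make monic.
Reduced Gröbner basis: {1}.

These differ, so the ideals are not equal.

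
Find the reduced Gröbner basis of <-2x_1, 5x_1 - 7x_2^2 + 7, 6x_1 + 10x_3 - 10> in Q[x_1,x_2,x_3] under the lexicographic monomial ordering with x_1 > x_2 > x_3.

G = {x_1, x_2^2 - 1, x_3 - 1}

Buchberger's algorithm terminates because the ascending chain of leading-term ideals stabilizes.

f_1 = -2x_1, LT = x_1.
f_2 = 5x_1 - 7x_2^2 + 7, LT = x_1.
f_3 = 6x_1 + 10x_3 - 10, LT = x_1.

S(f_1,f_2): lcm = x_1. S = 7/5x_2^2 - 7/5.
  reduce S modulo (f_1, f_2, f_3):
  remainder 7/5x_2^2 - 7/5 ≠ 0; add g_4 = 7/5x_2^2 - 7/5 to the basis.

S(f_1,f_3): lcm = x_1. S = -5/3x_3 + 5/3.
  reduce S modulo (f_1, f_2, f_3, g_4):
  remainder -5/3x_3 + 5/3 ≠ 0; add g_5 = -5/3x_3 + 5/3 to the basis.

The other S-polynomials (S(f_2,f_3), S(f_1,g_4), S(f_2,g_4), S(f_3,g_4), S(f_1,g_5), S(f_2,g_5), S(f_3,g_5), S(g_4,g_5)) all reduce to 0 modulo the current basis, so we have a Gröbner basis.
Inter-reduce: drop elements whose leading term is divisible by another's, tail-reduce, and make monic.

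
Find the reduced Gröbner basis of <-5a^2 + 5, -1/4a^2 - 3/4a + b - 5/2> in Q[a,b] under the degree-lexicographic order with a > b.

G = {b^2 - 11/2b + 7, a - 4/3b + 11/3}

f_1 = -5a^2 + 5, LT = a^2.
f_2 = -1/4a^2 - 3/4a + b - 5/2, LT = a^2.

S(f_1,f_2): lcm = a^2. S = -3a + 4b - 11.
  leading term a: no divisor's leading term divides it; move -3a to the remainder.
  leading term b: no divisor's leading term divides it; move 4b to the remainder.
  leading term 1: no divisor's leading term divides it; move -11 to the remainder.
  remainder -3a + 4b - 11 ≠ 0; add g_3 = -3a + 4b - 11 to the basis.

S(f_1,g_3): lcm = a^2. S = 4/3ab - 11/3a - 1.
  leading term ab: subtract (-4/9b)·g_3 from 4/3ab - 11/3a - 1 → 16/9b^2 - 11/3a - 44/9b - 1
  leading term b^2: no divisor's leading term divides it; move 16/9b^2 to the remainder.
  leading term a: subtract (11/9)·g_3 from -11/3a - 44/9b - 1 → -88/9b + 112/9
  leading term b: no divisor's leading term divides it; move -88/9b to the remainder.
  leading term 1: no divisor's leading term divides it; move 112/9 to the remainder.
  remainder 16/9b^2 - 88/9b + 112/9 ≠ 0; add g_4 = 16/9b^2 - 88/9b + 112/9 to the basis.

The other S-polynomials (S(f_2,g_3), S(f_1,g_4), S(f_2,g_4), S(g_3,g_4)) all reduce to 0 modulo the current basis, so we have a Gröbner basis.
Inter-reduce: drop elements whose leading term is divisible by another's, tail-reduce, and make monic.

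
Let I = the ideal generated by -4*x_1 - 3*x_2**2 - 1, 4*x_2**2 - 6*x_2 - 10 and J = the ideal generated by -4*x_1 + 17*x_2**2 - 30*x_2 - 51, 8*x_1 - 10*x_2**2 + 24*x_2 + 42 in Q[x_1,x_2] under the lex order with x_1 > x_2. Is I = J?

Equality of ideals is decidable: compute both reduced Gröbner bases (unique for the ordering) and check whether they agree.
Buchberger on the first generating set:
f_1 = -4*x_1 - 3*x_2**2 - 1, LT = x_1.
f_2 = 4*x_2**2 - 6*x_2 - 10, LT = x_2**2.

The S-polynomials (S(f_1,f_2)) all reduce to 0 modulo the current basis, so we have a Gröbner basis.
Inter-reduce: drop elements whose leading term is divisible by another's, tail-reduce, and make monic.
Reduced Gröbner basis: {x_1 + 9/8*x_2 + 17/8, x_2**2 - 3/2*x_2 - 5/2}.

Buchberger on the second generating set:
h_1 = -4*x_1 + 17*x_2**2 - 30*x_2 - 51, LT = x_1.
h_2 = 8*x_1 - 10*x_2**2 + 24*x_2 + 42, LT = x_1.

S(h_1,h_2): lcm = x_1. S = -3*x_2**2 + 9/2*x_2 + 15/2.
  leading term x_2**2: no divisor's leading term divides it; move -3*x_2**2 to the remainder.
  leading term x_2: no divisor's leading term divides it; move 9/2*x_2 to the remainder.
  leading term 1: no divisor's leading term divides it; move 15/2 to the remainder.
  remainder -3*x_2**2 + 9/2*x_2 + 15/2 ≠ 0; add k_3 = -3*x_2**2 + 9/2*x_2 + 15/2 to the basis.

The other S-polynomials (S(h_1,k_3), S(h_2,k_3)) all reduce to 0 modulo the current basis, so we have a Gröbner basis.
Inter-reduce: drop elements whose leading term is divisible by another's, tail-reduce, and make monic.
Reduced Gröbner basis: {x_1 + 9/8*x_2 + 17/8, x_2**2 - 3/2*x_2 - 5/2}.

These coincide, so the ideals are equal.
The choice of monomial ordering does not affect the verdict — as long as both bases are computed under the same ordering, their equality decides ideal equality.

Yes, the ideals are equal.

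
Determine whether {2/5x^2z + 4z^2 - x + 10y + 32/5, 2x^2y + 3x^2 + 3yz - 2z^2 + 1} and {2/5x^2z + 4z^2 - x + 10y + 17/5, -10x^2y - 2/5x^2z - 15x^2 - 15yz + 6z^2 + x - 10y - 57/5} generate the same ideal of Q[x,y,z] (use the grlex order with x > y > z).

Two ideals are equal iff their reduced Gröbner bases coincide (the reduced basis is unique for a fixed ordering).
Buchberger on the first generating set:
f_1 = 2/5x^2z + 4z^2 - x + 10y + 32/5, LT = x^2z.
f_2 = 2x^2y + 3x^2 + 3yz - 2z^2 + 1, LT = x^2y.

S(f_1,f_2): lcm = x^2yz. S = -3/2x^2z + 17/2yz^2 + z^3 - 5/2xy + 25y^2 + 16y - 1/2z.
  leading term x^2z: subtract (-15/4)·f_1 from -3/2x^2z + 17/2yz^2 + z^3 - 5/2xy + 25y^2 + 16y - 1/2z → 17/2yz^2 + z^3 - 5/2xy + 25y^2 + 15z^2 - 15/4x + 107/2y - 1/2z + 24
  leading term yz^2: no divisor's leading term divides it; move 17/2yz^2 to the remainder.
  leading term z^3: no divisor's leading term divides it; move z^3 to the remainder.
  leading term xy: no divisor's leading term divides it; move -5/2xy to the remainder.
  leading term y^2: no divisor's leading term divides it; move 25y^2 to the remainder.
  leading term z^2: no divisor's leading term divides it; move 15z^2 to the remainder.
  leading term x: no divisor's leading term divides it; move -15/4x to the remainder.
  leading term y: no divisor's leading term divides it; move 107/2y to the remainder.
  leading term z: no divisor's leading term divides it; move -1/2z to the remainder.
  leading term 1: no divisor's leading term divides it; move 24 to the remainder.
  remainder 17/2yz^2 + z^3 - 5/2xy + 25y^2 + 15z^2 - 15/4x + 107/2y - 1/2z + 24 ≠ 0; add g_3 = 17/2yz^2 + z^3 - 5/2xy + 25y^2 + 15z^2 - 15/4x + 107/2y - 1/2z + 24 to the basis.

The other S-polynomials (S(f_1,g_3), S(f_2,g_3)) all reduce to 0 modulo the current basis, so we have a Gröbner basis.
Inter-reduce: drop elements whose leading term is divisible by another's, tail-reduce, and make monic.
Reduced Gröbner basis: {x^2y + 3/2x^2 + 3/2yz - z^2 + 1/2, x^2z + 10z^2 - 5/2x + 25y + 16, yz^2 + 2/17z^3 - 5/17xy + 50/17y^2 + 30/17z^2 - 15/34x + 107/17y - 1/17z + 48/17}.

Buchberger on the second generating set:
h_1 = 2/5x^2z + 4z^2 - x + 10y + 17/5, LT = x^2z.
h_2 = -10x^2y - 2/5x^2z - 15x^2 - 15yz + 6z^2 + x - 10y - 57/5, LT = x^2y.

S(h_1,h_2): lcm = x^2yz. S = -1/25x^2z^2 - 3/2x^2z + 17/2yz^2 + 3/5z^3 - 5/2xy + 1/10xz + 25y^2 - yz + 17/2y - 57/50z.
  leading term x^2z^2: subtract (-1/10z)·h_1 from -1/25x^2z^2 - 3/2x^2z + 17/2yz^2 + 3/5z^3 - 5/2xy + 1/10xz + 25y^2 - yz + 17/2y - 57/50z → -3/2x^2z + 17/2yz^2 + z^3 - 5/2xy + 25y^2 + 17/2y - 4/5z
  leading term x^2z: subtract (-15/4)·h_1 from -3/2x^2z + 17/2yz^2 + z^3 - 5/2xy + 25y^2 + 17/2y - 4/5z → 17/2yz^2 + z^3 - 5/2xy + 25y^2 + 15z^2 - 15/4x + 46y - 4/5z + 51/4
  leading term yz^2: no divisor's leading term divides it; move 17/2yz^2 to the remainder.
  leading term z^3: no divisor's leading term divides it; move z^3 to the remainder.
  leading term xy: no divisor's leading term divides it; move -5/2xy to the remainder.
  leading term y^2: no divisor's leading term divides it; move 25y^2 to the remainder.
  leading term z^2: no divisor's leading term divides it; move 15z^2 to the remainder.
  leading term x: no divisor's leading term divides it; move -15/4x to the remainder.
  leading term y: no divisor's leading term divides it; move 46y to the remainder.
  leading term z: no divisor's leading term divides it; move -4/5z to the remainder.
  leading term 1: no divisor's leading term divides it; move 51/4 to the remainder.
  remainder 17/2yz^2 + z^3 - 5/2xy + 25y^2 + 15z^2 - 15/4x + 46y - 4/5z + 51/4 ≠ 0; add k_3 = 17/2yz^2 + z^3 - 5/2xy + 25y^2 + 15z^2 - 15/4x + 46y - 4/5z + 51/4 to the basis.

The other S-polynomials (S(h_1,k_3), S(h_2,k_3)) all reduce to 0 modulo the current basis, so we have a Gröbner basis.
Inter-reduce: drop elements whose leading term is divisible by another's, tail-reduce, and make monic.
Reduced Gröbner basis: {x^2y + 3/2x^2 + 3/2yz - z^2 + 4/5, x^2z + 10z^2 - 5/2x + 25y + 17/2, yz^2 + 2/17z^3 - 5/17xy + 50/17y^2 + 30/17z^2 - 15/34x + 92/17y - 8/85z + 3/2}.

These differ, so the ideals are not equal.

No, the ideals differ.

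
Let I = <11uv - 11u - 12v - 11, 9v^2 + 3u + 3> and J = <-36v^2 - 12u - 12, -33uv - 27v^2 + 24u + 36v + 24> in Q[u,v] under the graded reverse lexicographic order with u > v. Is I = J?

Equality of ideals is decidable: compute both reduced Gröbner bases (unique for the ordering) and check whether they agree.
Buchberger on the first generating set:
f_1 = 11uv - 11u - 12v - 11, LT = uv.
f_2 = 9v^2 + 3u + 3, LT = v^2.

S(f_1,f_2): lcm = uv^2. S = -1/3u^2 - uv - 12/11v^2 - 1/3u - v.
  leading term u^2: no divisor's leading term divides it; move -1/3u^2 to the remainder.
  leading term uv: subtract (-1/11)·f_1 from -uv - 12/11v^2 - 1/3u - v → -12/11v^2 - 4/3u - 23/11v - 1
  leading term v^2: subtract (-4/33)·f_2 from -12/11v^2 - 4/3u - 23/11v - 1 → -32/33u - 23/11v - 7/11
  leading term u: no divisor's leading term divides it; move -32/33u to the remainder.
  leading term v: no divisor's leading term divides it; move -23/11v to the remainder.
  leading term 1: no divisor's leading term divides it; move -7/11 to the remainder.
  remainder -1/3u^2 - 32/33u - 23/11v - 7/11 ≠ 0; add g_3 = -1/3u^2 - 32/33u - 23/11v - 7/11 to the basis.

The other S-polynomials (S(f_1,g_3), S(f_2,g_3)) all reduce to 0 modulo the current basis, so we have a Gröbner basis.
Inter-reduce: drop elements whose leading term is divisible by another's, tail-reduce, and make monic.
Reduced Gröbner basis: {u^2 + 32/11u + 69/11v + 21/11, uv - u - 12/11v - 1, v^2 + 1/3u + 1/3}.

Buchberger on the second generating set:
h_1 = -36v^2 - 12u - 12, LT = v^2.
h_2 = -33uv - 27v^2 + 24u + 36v + 24, LT = uv.

S(h_1,h_2): lcm = uv^2. S = -9/11v^3 + 1/3u^2 + 8/11uv + 12/11v^2 + 1/3u + 8/11v.
  leading term v^3: subtract (1/44v)·h_1 from -9/11v^3 + 1/3u^2 + 8/11uv + 12/11v^2 + 1/3u + 8/11v → 1/3u^2 + uv + 12/11v^2 + 1/3u + v
  leading term u^2: no divisor's leading term divides it; move 1/3u^2 to the remainder.
  leading term uv: subtract (-1/33)·h_2 from uv + 12/11v^2 + 1/3u + v → 3/11v^2 + 35/33u + 23/11v + 8/11
  leading term v^2: subtract (-1/132)·h_1 from 3/11v^2 + 35/33u + 23/11v + 8/11 → 32/33u + 23/11v + 7/11
  leading term u: no divisor's leading term divides it; move 32/33u to the remainder.
  leading term v: no divisor's leading term divides it; move 23/11v to the remainder.
  leading term 1: no divisor's leading term divides it; move 7/11 to the remainder.
  remainder 1/3u^2 + 32/33u + 23/11v + 7/11 ≠ 0; add k_3 = 1/3u^2 + 32/33u + 23/11v + 7/11 to the basis.

The other S-polynomials (S(h_1,k_3), S(h_2,k_3)) all reduce to 0 modulo the current basis, so we have a Gröbner basis.
Inter-reduce: drop elements whose leading term is divisible by another's, tail-reduce, and make monic.
Reduced Gröbner basis: {u^2 + 32/11u + 69/11v + 21/11, uv - u - 12/11v - 1, v^2 + 1/3u + 1/3}.

The two bases agree; hence the ideals are identical.

Yes, the ideals are equal.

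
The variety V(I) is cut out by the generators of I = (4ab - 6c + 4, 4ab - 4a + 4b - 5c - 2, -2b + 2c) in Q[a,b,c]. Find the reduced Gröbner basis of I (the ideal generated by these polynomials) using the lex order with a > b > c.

G = {a - 5/4c + 3/2, b - c, c^2 - 12/5c + 4/5}

f_1 = 4ab - 6c + 4, LT = ab.
f_2 = 4ab - 4a + 4b - 5c - 2, LT = ab.
f_3 = -2b + 2c, LT = b.

S(f_1,f_2): lcm = ab. S = a - b - 1/4c + 3/2.
  leading term a: no divisor's leading term divides it; move a to the remainder.
  leading term b: subtract (1/2)·f_3 from -b - 1/4c + 3/2 → -5/4c + 3/2
  leading term c: no divisor's leading term divides it; move -5/4c to the remainder.
  leading term 1: no divisor's leading term divides it; move 3/2 to the remainder.
  remainder a - 5/4c + 3/2 ≠ 0; add g_4 = a - 5/4c + 3/2 to the basis.

S(f_1,f_3): lcm = ab. S = ac - 3/2c + 1.
  leading term ac: subtract (c)·g_4 from ac - 3/2c + 1 → 5/4c^2 - 3c + 1
  leading term c^2: no divisor's leading term divides it; move 5/4c^2 to the remainder.
  leading term c: no divisor's leading term divides it; move -3c to the remainder.
  leading term 1: no divisor's leading term divides it; move 1 to the remainder.
  remainder 5/4c^2 - 3c + 1 ≠ 0; add g_5 = 5/4c^2 - 3c + 1 to the basis.

The other S-polynomials (S(f_2,f_3), S(f_1,g_4), S(f_2,g_4), S(f_3,g_4), S(f_1,g_5), S(f_2,g_5), S(f_3,g_5), S(g_4,g_5)) all reduce to 0 modulo the current basis, so we have a Gröbner basis.
Inter-reduce: drop elements whose leading term is divisible by another's, tail-reduce, and make monic.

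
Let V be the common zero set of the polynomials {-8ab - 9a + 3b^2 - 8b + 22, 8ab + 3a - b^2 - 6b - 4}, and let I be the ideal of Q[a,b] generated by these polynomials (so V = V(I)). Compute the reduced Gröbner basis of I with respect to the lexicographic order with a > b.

G = {a - 1/3b^2 + 7/3b - 3, b^3 - 7b^2 + 33/8b + 15/8}

Buchberger's algorithm terminates because the ascending chain of leading-term ideals stabilizes.

f_1 = -8ab - 9a + 3b^2 - 8b + 22, LT = ab.
f_2 = 8ab + 3a - b^2 - 6b - 4, LT = ab.

S(f_1,f_2): lcm = ab. S = 3/4a - 1/4b^2 + 7/4b - 9/4.
  reduce S modulo (f_1, f_2):
  remainder 3/4a - 1/4b^2 + 7/4b - 9/4 ≠ 0; add g_3 = 3/4a - 1/4b^2 + 7/4b - 9/4 to the basis.

S(f_1,g_3): lcm = ab. S = 9/8a + 1/3b^3 - 65/24b^2 + 4b - 11/4.
  reduce S modulo (f_1, f_2, g_3):
  remainder 1/3b^3 - 7/3b^2 + 11/8b + 5/8 ≠ 0; add g_4 = 1/3b^3 - 7/3b^2 + 11/8b + 5/8 to the basis.

The other S-polynomials (S(f_2,g_3), S(f_1,g_4), S(f_2,g_4), S(g_3,g_4)) all reduce to 0 modulo the current basis, so we have a Gröbner basis.
Inter-reduce: drop elements whose leading term is divisible by another's, tail-reduce, and make monic.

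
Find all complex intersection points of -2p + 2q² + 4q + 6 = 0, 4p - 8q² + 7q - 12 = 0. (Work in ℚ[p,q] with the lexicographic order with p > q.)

{(3, 0), (393/16, 15/4)}

Compute a lex Gröbner basis by Buchberger's algorithm.
f_1 = -2p + 2q² + 4q + 6, LT = p.
f_2 = 4p - 8q² + 7q - 12, LT = p.

S(f_1,f_2): lcm = p. S = q² - 15/4q.
  leading term q²: no divisor's leading term divides it; move q² to the remainder.
  leading term q: no divisor's leading term divides it; move -15/4q to the remainder.
  remainder q² - 15/4q ≠ 0; add h_3 = q² - 15/4q to the basis.

S(f_1,h_3): leading monomials are coprime, so the S-polynomial reduces to 0 (Buchberger's first criterion).
S(f_2,h_3): leading monomials are coprime, so the S-polynomial reduces to 0 (Buchberger's first criterion).
Every S-polynomial of the final basis reduces to 0, so we have a Gröbner basis.
Inter-reduce: drop elements whose leading term is divisible by another's, tail-reduce, and make monic.
Reduced Gröbner basis: {p - 23/4q - 3, q² - 15/4q}.

A lex Gröbner basis eliminates variables successively. Here q² - 15/4q depends only on q, with roots {0, 15/4}; lifting each root through the earlier basis elements recovers the full solutions.
  q = 0: the earlier basis element becomes p - 3 = 0, giving p = 3 — point (3, 0).
  q = 15/4: the earlier basis element becomes p - 393/16 = 0, giving p = 393/16 — point (393/16, 15/4).
Substituting each solution back into the original system confirms all equations vanish.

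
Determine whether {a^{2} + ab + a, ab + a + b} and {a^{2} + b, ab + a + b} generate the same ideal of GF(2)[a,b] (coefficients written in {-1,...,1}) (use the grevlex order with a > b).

Yes, the ideals are equal.

For a fixed monomial order, each ideal has a unique reduced Gröbner basis; comparing bases decides equality.
Buchberger on the first generating set:
f_1 = a^{2} + ab + a, LT = a^{2}.
f_2 = ab + a + b, LT = ab.

S(f_1,f_2): lcm = a^{2}b. S = ab^{2} + a^{2}.
  reduce S modulo (f_1, f_2):
  remainder b^{2} + a ≠ 0; add g_3 = b^{2} + a to the basis.

The other S-polynomials (S(f_1,g_3), S(f_2,g_3)) all reduce to 0 modulo the current basis, so we have a Gröbner basis.
Inter-reduce: drop elements whose leading term is divisible by another's, tail-reduce, and make monic.
Reduced Gröbner basis: {a^{2} + b, ab + a + b, b^{2} + a}.

Buchberger on the second generating set:
h_1 = a^{2} + b, LT = a^{2}.
h_2 = ab + a + b, LT = ab.

S(h_1,h_2): lcm = a^{2}b. S = a^{2} + ab + b^{2}.
  reduce S modulo (h_1, h_2):
  remainder b^{2} + a ≠ 0; add k_3 = b^{2} + a to the basis.

The other S-polynomials (S(h_1,k_3), S(h_2,k_3)) all reduce to 0 modulo the current basis, so we have a Gröbner basis.
Inter-reduce: drop elements whose leading term is divisible by another's, tail-reduce, and make monic.
Reduced Gröbner basis: {a^{2} + b, ab + a + b, b^{2} + a}.

These coincide, so the ideals are equal.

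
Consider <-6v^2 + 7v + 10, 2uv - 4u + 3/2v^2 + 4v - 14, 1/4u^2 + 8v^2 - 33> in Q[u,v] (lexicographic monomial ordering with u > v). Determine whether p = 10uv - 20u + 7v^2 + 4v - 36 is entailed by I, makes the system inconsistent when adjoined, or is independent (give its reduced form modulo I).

First compute the reduced Gröbner basis of I by Buchberger's algorithm.
f_1 = -6v^2 + 7v + 10, LT = v^2.
f_2 = 2uv - 4u + 3/2v^2 + 4v - 14, LT = uv.
f_3 = 1/4u^2 + 8v^2 - 33, LT = u^2.

S(f_2,f_3): lcm = u^2v. S = -2u^2 + 3/4uv^2 + 2uv - 7u - 32v^3 + 132v.
  reduce S modulo (f_1, f_2, f_3):
  remainder 58471/576v - 58471/288 ≠ 0; add h_4 = 58471/576v - 58471/288 to the basis.

The other S-polynomials (S(f_1,f_2), S(f_1,f_3), S(f_1,h_4), S(f_2,h_4), S(f_3,h_4)) all reduce to 0 modulo the current basis, so we have a Gröbner basis.
Inter-reduce: drop elements whose leading term is divisible by another's, tail-reduce, and make monic.
Reduced Gröbner basis: {u^2 - 4, v - 2}.
Label its elements g_1 = u^2 - 4, g_2 = v - 2.

Reduce p = 10uv - 20u + 7v^2 + 4v - 36 modulo G:
  leading term uv: subtract (10u)·g_2 from 10uv - 20u + 7v^2 + 4v - 36 → 7v^2 + 4v - 36
  leading term v^2: subtract (7v)·g_2 from 7v^2 + 4v - 36 → 18v - 36
  leading term v: subtract (18)·g_2 from 18v - 36 → 0
  normal form = 0.
Since the normal form is 0, p ∈ I.

10uv - 20u + 7v^2 + 4v - 36 lies in I (it reduces to 0).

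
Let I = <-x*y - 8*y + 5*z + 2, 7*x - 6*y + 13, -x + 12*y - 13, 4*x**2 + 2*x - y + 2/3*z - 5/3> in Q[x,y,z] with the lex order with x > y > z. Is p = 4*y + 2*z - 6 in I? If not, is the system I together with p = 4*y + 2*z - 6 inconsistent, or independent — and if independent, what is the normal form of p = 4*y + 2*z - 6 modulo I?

First compute the reduced Gröbner basis of I by Buchberger's algorithm.
f_1 = -x*y - 8*y + 5*z + 2, LT = x*y.
f_2 = 7*x - 6*y + 13, LT = x.
f_3 = -x + 12*y - 13, LT = x.
f_4 = 4*x**2 + 2*x - y + 2/3*z - 5/3, LT = x**2.

S(f_1,f_2): lcm = x*y. S = 6/7*y**2 + 43/7*y - 5*z - 2.
  leading term y**2: no divisor's leading term divides it; move 6/7*y**2 to the remainder.
  leading term y: no divisor's leading term divides it; move 43/7*y to the remainder.
  leading term z: no divisor's leading term divides it; move -5*z to the remainder.
  leading term 1: no divisor's leading term divides it; move -2 to the remainder.
  remainder 6/7*y**2 + 43/7*y - 5*z - 2 ≠ 0; add h_5 = 6/7*y**2 + 43/7*y - 5*z - 2 to the basis.

S(f_1,f_3): lcm = x*y. S = 12*y**2 - 5*y - 5*z - 2.
  leading term y**2: subtract (14)·h_5 from 12*y**2 - 5*y - 5*z - 2 → -91*y + 65*z + 26
  leading term y: no divisor's leading term divides it; move -91*y to the remainder.
  leading term z: no divisor's leading term divides it; move 65*z to the remainder.
  leading term 1: no divisor's leading term divides it; move 26 to the remainder.
  remainder -91*y + 65*z + 26 ≠ 0; add h_6 = -91*y + 65*z + 26 to the basis.

S(f_1,f_4): lcm = x**2*y. S = 15/2*x*y - 5*x*z - 2*x + 1/4*y**2 - 1/6*y*z + 5/12*y.
  leading term x*y: subtract (-15/2)·f_1 from 15/2*x*y - 5*x*z - 2*x + 1/4*y**2 - 1/6*y*z + 5/12*y → -5*x*z - 2*x + 1/4*y**2 - 1/6*y*z - 715/12*y + 75/2*z + 15
  leading term x*z: subtract (-5/7*z)·f_2 from -5*x*z - 2*x + 1/4*y**2 - 1/6*y*z - 715/12*y + 75/2*z + 15 → -2*x + 1/4*y**2 - 187/42*y*z - 715/12*y + 655/14*z + 15
  leading term x: subtract (-2/7)·f_2 from -2*x + 1/4*y**2 - 187/42*y*z - 715/12*y + 655/14*z + 15 → 1/4*y**2 - 187/42*y*z - 5149/84*y + 655/14*z + 131/7
  leading term y**2: subtract (7/24)·h_5 from 1/4*y**2 - 187/42*y*z - 5149/84*y + 655/14*z + 131/7 → -187/42*y*z - 3533/56*y + 8105/168*z + 1621/84
  leading term y*z: subtract (187/3822*z)·h_6 from -187/42*y*z - 3533/56*y + 8105/168*z + 1621/84 → -3533/56*y - 935/294*z**2 + 18413/392*z + 1621/84
  leading term y: subtract (3533/5096)·h_6 from -3533/56*y - 935/294*z**2 + 18413/392*z + 1621/84 → -935/294*z**2 + 187/98*z + 187/147
  leading term z**2: no divisor's leading term divides it; move -935/294*z**2 to the remainder.
  leading term z: no divisor's leading term divides it; move 187/98*z to the remainder.
  leading term 1: no divisor's leading term divides it; move 187/147 to the remainder.
  remainder -935/294*z**2 + 187/98*z + 187/147 ≠ 0; add h_7 = -935/294*z**2 + 187/98*z + 187/147 to the basis.

S(f_2,f_3): lcm = x. S = 78/7*y - 78/7.
  leading term y: subtract (-6/49)·h_6 from 78/7*y - 78/7 → 390/49*z - 390/49
  leading term z: no divisor's leading term divides it; move 390/49*z to the remainder.
  leading term 1: no divisor's leading term divides it; move -390/49 to the remainder.
  remainder 390/49*z - 390/49 ≠ 0; add h_8 = 390/49*z - 390/49 to the basis.

The other S-polynomials (S(f_2,f_4), S(f_3,f_4), S(f_1,h_5), S(f_2,h_5), S(f_3,h_5), S(f_4,h_5), S(f_1,h_6), S(f_2,h_6), S(f_3,h_6), S(f_4,h_6), S(h_5,h_6), S(f_1,h_7), S(f_2,h_7), S(f_3,h_7), S(f_4,h_7), S(h_5,h_7), S(h_6,h_7), S(f_1,h_8), S(f_2,h_8), S(f_3,h_8), S(f_4,h_8), S(h_5,h_8), S(h_6,h_8), S(h_7,h_8)) all reduce to 0 modulo the current basis, so we have a Gröbner basis.
Inter-reduce: drop elements whose leading term is divisible by another's, tail-reduce, and make monic.
Reduced Gröbner basis: {x + 1, y - 1, z - 1}.
Label its elements g_1 = x + 1, g_2 = y - 1, g_3 = z - 1.

Reduce p = 4*y + 2*z - 6 modulo G:
  leading term y: subtract (4)·g_2 from 4*y + 2*z - 6 → 2*z - 2
  leading term z: subtract (2)·g_3 from 2*z - 2 → 0
  normal form = 0.
Since the normal form is 0, p ∈ I.

4*y + 2*z - 6 lies in I (it reduces to 0).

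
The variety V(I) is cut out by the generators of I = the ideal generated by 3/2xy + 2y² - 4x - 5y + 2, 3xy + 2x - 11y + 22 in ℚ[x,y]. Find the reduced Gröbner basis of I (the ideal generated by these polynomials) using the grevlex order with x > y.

Buchberger's algorithm terminates because the ascending chain of leading-term ideals stabilizes.

f_1 = 3/2xy + 2y² - 4x - 5y + 2, LT = xy.
f_2 = 3xy + 2x - 11y + 22, LT = xy.

S(f_1,f_2): lcm = xy. S = 4/3y² - 10/3x + ⅓y - 6.
  leading term y²: no divisor's leading term divides it; move 4/3y² to the remainder.
  leading term x: no divisor's leading term divides it; move -10/3x to the remainder.
  leading term y: no divisor's leading term divides it; move ⅓y to the remainder.
  leading term 1: no divisor's leading term divides it; move -6 to the remainder.
  remainder 4/3y² - 10/3x + ⅓y - 6 ≠ 0; add g_3 = 4/3y² - 10/3x + ⅓y - 6 to the basis.

S(f_1,g_3): lcm = xy². S = 4/3y³ + 5/2x² - 35/12xy - 10/3y² + 9/2x + 4/3y.
  leading term y³: subtract (y)·g_3 from 4/3y³ + 5/2x² - 35/12xy - 10/3y² + 9/2x + 4/3y → 5/2x² + 5/12xy - 11/3y² + 9/2x + 22/3y
  leading term x²: no divisor's leading term divides it; move 5/2x² to the remainder.
  leading term xy: subtract (5/18)·f_1 from 5/12xy - 11/3y² + 9/2x + 22/3y → -38/9y² + 101/18x + 157/18y - 5/9
  leading term y²: subtract (-19/6)·g_3 from -38/9y² + 101/18x + 157/18y - 5/9 → -89/18x + 88/9y - 176/9
  leading term x: no divisor's leading term divides it; move -89/18x to the remainder.
  leading term y: no divisor's leading term divides it; move 88/9y to the remainder.
  leading term 1: no divisor's leading term divides it; move -176/9 to the remainder.
  remainder 5/2x² - 89/18x + 88/9y - 176/9 ≠ 0; add g_4 = 5/2x² - 89/18x + 88/9y - 176/9 to the basis.

S(f_2,g_3): lcm = xy². S = 5/2x² + 5/12xy - 11/3y² + 9/2x + 22/3y.
  leading term x²: subtract (1)·g_4 from 5/2x² + 5/12xy - 11/3y² + 9/2x + 22/3y → 5/12xy - 11/3y² + 85/9x - 22/9y + 176/9
  leading term xy: subtract (5/18)·f_1 from 5/12xy - 11/3y² + 85/9x - 22/9y + 176/9 → -38/9y² + 95/9x - 19/18y + 19
  leading term y²: subtract (-19/6)·g_3 from -38/9y² + 95/9x - 19/18y + 19 → 0
  remainder 0.

S(f_1,g_4): lcm = x²y. S = 4/3xy² - 8/3x² - 61/45xy - 176/45y² + 4/3x + 352/45y.
  leading term xy²: subtract (8/9y)·f_1 from 4/3xy² - 8/3x² - 61/45xy - 176/45y² + 4/3x + 352/45y → -16/9y³ - 8/3x² + 11/5xy + 8/15y² + 4/3x + 272/45y
  leading term y³: subtract (-4/3y)·g_3 from -16/9y³ - 8/3x² + 11/5xy + 8/15y² + 4/3x + 272/45y → -8/3x² - 101/45xy + 44/45y² + 4/3x - 88/45y
  leading term x²: subtract (-16/15)·g_4 from -8/3x² - 101/45xy + 44/45y² + 4/3x - 88/45y → -101/45xy + 44/45y² - 532/135x + 1144/135y - 2816/135
  leading term xy: subtract (-202/135)·f_1 from -101/45xy + 44/45y² - 532/135x + 1144/135y - 2816/135 → 536/135y² - 268/27x + 134/135y - 268/15
  leading term y²: subtract (134/45)·g_3 from 536/135y² - 268/27x + 134/135y - 268/15 → 0
  remainder 0.

S(f_2,g_4): lcm = x²y. S = ⅔x² - 76/45xy - 176/45y² + 22/3x + 352/45y.
  leading term x²: subtract (4/15)·g_4 from ⅔x² - 76/45xy - 176/45y² + 22/3x + 352/45y → -76/45xy - 176/45y² + 1168/135x + 704/135y + 704/135
  leading term xy: subtract (-152/135)·f_1 from -76/45xy - 176/45y² + 1168/135x + 704/135y + 704/135 → -224/135y² + 112/27x - 56/135y + 112/15
  leading term y²: subtract (-56/45)·g_3 from -224/135y² + 112/27x - 56/135y + 112/15 → 0
  remainder 0.

S(g_3,g_4): leading monomials are coprime, so the S-polynomial reduces to 0 (Buchberger's first criterion).
Every S-polynomial of the final basis reduces to 0, so we have a Gröbner basis.
Inter-reduce: drop elements whose leading term is divisible by another's, tail-reduce, and make monic.

G = {x² - 89/45x + 176/45y - 352/45, xy + ⅔x - 11/3y + 22/3, y² - 5/2x + ¼y - 9/2}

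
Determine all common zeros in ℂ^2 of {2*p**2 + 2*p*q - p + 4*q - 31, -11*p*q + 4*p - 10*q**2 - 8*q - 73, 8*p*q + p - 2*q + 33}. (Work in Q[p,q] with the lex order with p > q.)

Compute a lex Gröbner basis by Buchberger's algorithm.
f_1 = 2*p**2 + 2*p*q - p + 4*q - 31, LT = p**2.
f_2 = -11*p*q + 4*p - 10*q**2 - 8*q - 73, LT = p*q.
f_3 = 8*p*q + p - 2*q + 33, LT = p*q.

S(f_1,f_2): lcm = p**2*q. S = 4/11*p**2 + 1/11*p*q**2 - 27/22*p*q - 73/11*p + 2*q**2 - 31/2*q.
  reduce S modulo (f_1, f_2, f_3):
  remainder -9345/1331*p - 10/121*q**3 + 4459/1331*q**2 - 41787/2662*q + 42525/2662 ≠ 0; add h_4 = -9345/1331*p - 10/121*q**3 + 4459/1331*q**2 - 41787/2662*q + 42525/2662 to the basis.

S(f_1,f_3): lcm = p**2*q. S = -1/8*p**2 + p*q**2 - 1/4*p*q - 33/8*p + 2*q**2 - 31/2*q.
  reduce S modulo (f_1, f_2, f_3, h_4):
  remainder -12871/14952*q**3 - 19243/21360*q**2 - 1285029/99680*q - 36601/2848 ≠ 0; add h_5 = -12871/14952*q**3 - 19243/21360*q**2 - 1285029/99680*q - 36601/2848 to the basis.

S(f_2,f_3): lcm = p*q. S = -43/88*p + 10/11*q**2 + 43/44*q + 221/88.
  reduce S modulo (f_1, f_2, f_3, h_4, h_5):
  remainder 17245/25742*q**2 + 102125/51484*q + 67635/51484 ≠ 0; add h_6 = 17245/25742*q**2 + 102125/51484*q + 67635/51484 to the basis.

S(f_1,h_4): lcm = p**2. S = -22/1869*p*q**3 + 637/1335*p*q**2 - 7699/6230*p*q + 158/89*p + 2*q - 31/2.
  reduce S modulo (f_1, f_2, f_3, h_4, h_5, h_6):
  remainder -82615780/44392079*q - 82615780/44392079 ≠ 0; add h_7 = -82615780/44392079*q - 82615780/44392079 to the basis.

The other S-polynomials (S(f_2,h_4), S(f_3,h_4), S(f_1,h_5), S(f_2,h_5), S(f_3,h_5), S(h_4,h_5), S(f_1,h_6), S(f_2,h_6), S(f_3,h_6), S(h_4,h_6), S(h_5,h_6), S(f_1,h_7), S(f_2,h_7), S(f_3,h_7), S(h_4,h_7), S(h_5,h_7), S(h_6,h_7)) all reduce to 0 modulo the current basis, so we have a Gröbner basis.
Inter-reduce: drop elements whose leading term is divisible by another's, tail-reduce, and make monic.
Reduced Gröbner basis: {p - 5, q + 1}.

From the last basis element, q + 1 = 0, so q takes values in {-1}. Each choice, substituted upward through the basis, yields the corresponding point(s) of the solution set.
  q = -1: the earlier basis element becomes p - 5 = 0, giving p = 5 — point (5, -1).

{(5, -1)}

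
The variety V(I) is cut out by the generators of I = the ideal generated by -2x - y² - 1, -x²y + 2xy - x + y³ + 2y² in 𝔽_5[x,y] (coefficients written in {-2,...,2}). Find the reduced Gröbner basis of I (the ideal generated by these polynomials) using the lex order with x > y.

G = {x - 2y² - 2, y⁵ + 2y³ - 2}

f_1 = -2x - y² - 1, LT = x.
f_2 = -x²y + 2xy - x + y³ + 2y², LT = x²y.

S(f_1,f_2): lcm = x²y. S = -2xy³ - x + y³ + 2y².
  leading term xy³: subtract (y³)·f_1 from -2xy³ - x + y³ + 2y² → -x + y⁵ + 2y³ + 2y²
  leading term x: subtract (-2)·f_1 from -x + y⁵ + 2y³ + 2y² → y⁵ + 2y³ - 2
  leading term y⁵: no divisor's leading term divides it; move y⁵ to the remainder.
  leading term y³: no divisor's leading term divides it; move 2y³ to the remainder.
  leading term 1: no divisor's leading term divides it; move -2 to the remainder.
  remainder y⁵ + 2y³ - 2 ≠ 0; add g_3 = y⁵ + 2y³ - 2 to the basis.

S(f_1,g_3): leading monomials are coprime, so the S-polynomial reduces to 0 (Buchberger's first criterion).
S(f_2,g_3): lcm = x²y⁵. S = -2x²y³ + 2x² - 2xy⁵ + xy⁴ - y⁷ - 2y⁶.
  leading term x²y³: subtract (xy³)·f_1 from -2x²y³ + 2x² - 2xy⁵ + xy⁴ - y⁷ - 2y⁶ → 2x² - xy⁵ + xy⁴ + xy³ - y⁷ - 2y⁶
  leading term x²: subtract (-x)·f_1 from 2x² - xy⁵ + xy⁴ + xy³ - y⁷ - 2y⁶ → -xy⁵ + xy⁴ + xy³ - xy² - x - y⁷ - 2y⁶
  leading term xy⁵: subtract (-2y⁵)·f_1 from -xy⁵ + xy⁴ + xy³ - xy² - x - y⁷ - 2y⁶ → xy⁴ + xy³ - xy² - x + 2y⁷ - 2y⁶ - 2y⁵
  leading term xy⁴: subtract (2y⁴)·f_1 from xy⁴ + xy³ - xy² - x + 2y⁷ - 2y⁶ - 2y⁵ → xy³ - xy² - x + 2y⁷ - 2y⁵ + 2y⁴
  leading term xy³: subtract (2y³)·f_1 from xy³ - xy² - x + 2y⁷ - 2y⁵ + 2y⁴ → -xy² - x + 2y⁷ + 2y⁴ + 2y³
  leading term xy²: subtract (-2y²)·f_1 from -xy² - x + 2y⁷ + 2y⁴ + 2y³ → -x + 2y⁷ + 2y³ - 2y²
  leading term x: subtract (-2)·f_1 from -x + 2y⁷ + 2y³ - 2y² → 2y⁷ + 2y³ + y² - 2
  leading term y⁷: subtract (2y²)·g_3 from 2y⁷ + 2y³ + y² - 2 → y⁵ + 2y³ - 2
  leading term y⁵: subtract (1)·g_3 from y⁵ + 2y³ - 2 → 0
  remainder 0.

Every S-polynomial of the final basis reduces to 0, so we have a Gröbner basis.
Inter-reduce: drop elements whose leading term is divisible by another's, tail-reduce, and make monic.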